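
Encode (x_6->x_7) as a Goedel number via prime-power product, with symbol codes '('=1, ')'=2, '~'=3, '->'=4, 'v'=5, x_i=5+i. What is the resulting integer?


Formula: (x_6->x_7)
Symbol codes: [1, 11, 4, 12, 2]
Primes: [2, 3, 5, 7, 11]
p_1^1 = 2^1 = 2
p_2^11 = 3^11 = 177147
p_3^4 = 5^4 = 625
p_4^12 = 7^12 = 13841287201
p_5^2 = 11^2 = 121
Product = 370856303699076483750

370856303699076483750


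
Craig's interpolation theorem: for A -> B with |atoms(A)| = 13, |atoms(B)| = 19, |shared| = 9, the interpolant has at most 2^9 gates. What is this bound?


Shared atoms = 9
Craig interpolant size bound = 2^9
= 512

512


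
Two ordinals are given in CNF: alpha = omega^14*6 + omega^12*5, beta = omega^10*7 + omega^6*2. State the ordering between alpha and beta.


Compare term by term from highest exponent:
alpha = omega^14*6 + omega^12*5
beta = omega^10*7 + omega^6*2
Term 1: alpha has omega^14*6, beta has omega^10*7
Term 2: alpha has omega^12*5, beta has omega^6*2
Result: alpha > beta

alpha > beta


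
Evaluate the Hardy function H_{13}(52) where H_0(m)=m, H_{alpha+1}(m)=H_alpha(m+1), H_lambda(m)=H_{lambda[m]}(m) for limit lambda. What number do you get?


H_13(52):
For finite ordinals k, H_k(n) = n + k (each successor step adds 1).
H_13(52) = 52 + 13 = 65

65


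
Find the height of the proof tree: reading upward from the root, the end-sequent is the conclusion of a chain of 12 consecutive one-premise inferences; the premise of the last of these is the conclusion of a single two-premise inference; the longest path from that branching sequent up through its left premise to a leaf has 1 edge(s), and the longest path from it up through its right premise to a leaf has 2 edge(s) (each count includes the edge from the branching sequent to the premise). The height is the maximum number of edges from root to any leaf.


Longest path through the left premise: 1 edges (measured from the branching sequent)
Longest path through the right premise: 2 edges
Height of the subtree rooted at the branching sequent: max(1, 2) = 2
The branching sequent sits 12 edges above the root (the chain of one-premise inferences), so height = 2 + 12 = 14

14


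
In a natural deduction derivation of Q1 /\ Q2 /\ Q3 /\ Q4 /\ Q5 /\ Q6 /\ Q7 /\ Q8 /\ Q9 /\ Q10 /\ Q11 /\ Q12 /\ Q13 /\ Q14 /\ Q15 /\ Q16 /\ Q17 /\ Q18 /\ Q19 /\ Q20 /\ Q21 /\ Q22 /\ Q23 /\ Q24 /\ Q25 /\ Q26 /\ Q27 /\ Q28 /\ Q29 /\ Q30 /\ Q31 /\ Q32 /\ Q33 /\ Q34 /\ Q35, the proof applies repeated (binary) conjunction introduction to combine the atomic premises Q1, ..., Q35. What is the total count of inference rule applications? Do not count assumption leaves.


The target conjunction has 35 conjuncts, i.e. 34 binary /\ connectives.
Each conjunction-intro joins two pieces, so 35 atoms require 35-1 = 34 applications.
Total inference nodes = 34

34


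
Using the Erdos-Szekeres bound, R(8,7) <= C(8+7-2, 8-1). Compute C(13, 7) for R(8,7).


R(8,7) <= C(8+7-2, 8-1) = C(13, 7)
C(13, 7) = 13! / (7! * 6!)
= 1716

1716


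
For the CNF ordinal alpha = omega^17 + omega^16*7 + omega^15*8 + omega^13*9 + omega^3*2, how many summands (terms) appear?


CNF: omega^17 + omega^16*7 + omega^15*8 + omega^13*9 + omega^3*2
Count the summands separated by '+':
  term 1: omega^17
  term 2: omega^16*7
  term 3: omega^15*8
  term 4: omega^13*9
  term 5: omega^3*2
Total terms = 5

5


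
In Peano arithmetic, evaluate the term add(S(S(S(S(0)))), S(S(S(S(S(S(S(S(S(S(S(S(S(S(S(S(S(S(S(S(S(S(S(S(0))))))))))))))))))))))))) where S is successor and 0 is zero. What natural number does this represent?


add(S^4(0), S^24(0)):
S^4(0) = 4
S^24(0) = 24
4 + 24 = 28

28


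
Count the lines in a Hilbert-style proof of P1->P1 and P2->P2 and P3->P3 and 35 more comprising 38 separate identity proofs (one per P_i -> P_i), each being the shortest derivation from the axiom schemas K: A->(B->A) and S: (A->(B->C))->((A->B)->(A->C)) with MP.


The shortest proof of A->A from K and S in the Hilbert calculus has exactly 5 lines:
(1) K instance A->((A->A)->A), (2) S instance, (3) MP on 1,2, (4) K instance A->(A->A), (5) MP on 3,4.
For 38 independent identities: 38 * 5 = 190 lines total.

190


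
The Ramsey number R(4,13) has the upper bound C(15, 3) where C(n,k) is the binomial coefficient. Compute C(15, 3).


R(4,13) <= C(4+13-2, 4-1) = C(15, 3)
C(15, 3) = 15! / (3! * 12!)
= 455

455


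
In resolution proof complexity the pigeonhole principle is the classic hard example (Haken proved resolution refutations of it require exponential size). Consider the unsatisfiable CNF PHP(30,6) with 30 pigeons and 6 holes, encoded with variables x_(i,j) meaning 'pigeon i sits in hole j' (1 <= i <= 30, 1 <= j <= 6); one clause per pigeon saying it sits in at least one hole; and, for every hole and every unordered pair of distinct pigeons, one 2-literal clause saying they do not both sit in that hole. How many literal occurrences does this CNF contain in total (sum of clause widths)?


PHP(30,6): 30 pigeons, 6 holes, 30*6 = 180 variables.
- pigeon clauses: one per pigeon -> 30 clauses of width 6 -> 180 literals
- hole clauses: 6 holes * C(30,2) = 6 * 435 -> 2610 clauses of width 2 -> 5220 literals
Total literal occurrences = 180 + 5220 = 5400

5400


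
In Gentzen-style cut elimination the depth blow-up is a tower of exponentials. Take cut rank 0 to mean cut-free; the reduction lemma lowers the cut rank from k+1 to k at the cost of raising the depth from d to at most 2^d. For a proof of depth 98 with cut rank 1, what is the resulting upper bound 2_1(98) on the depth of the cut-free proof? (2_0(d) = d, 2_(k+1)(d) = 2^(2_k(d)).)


Each rank reduction sends depth d to at most 2^d; cut rank r needs r reductions.
2_0(98) = 98
2_1(98) = 2^98 = 316912650057057350374175801344
Cut-free depth bound = 316912650057057350374175801344

316912650057057350374175801344


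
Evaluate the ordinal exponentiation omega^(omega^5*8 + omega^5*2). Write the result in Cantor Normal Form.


omega^(omega^5*8 + omega^5*2):
Both terms of the exponent have the same exponent 5, so they merge: omega^5*8 + omega^5*2 = omega^5*(8+2) = omega^5*10.
omega raised to a CNF ordinal is a single CNF term: Result = omega^(omega^5*10)

omega^(omega^5*10)


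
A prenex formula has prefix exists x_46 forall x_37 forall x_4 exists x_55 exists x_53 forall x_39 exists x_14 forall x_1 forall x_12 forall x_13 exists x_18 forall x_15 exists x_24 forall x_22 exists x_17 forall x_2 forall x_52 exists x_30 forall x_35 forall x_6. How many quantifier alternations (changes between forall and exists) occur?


Walk the prefix and count type changes:
  position 1: exists -> forall <-- alternation
  position 2: forall -> forall
  position 3: forall -> exists <-- alternation
  position 4: exists -> exists
  position 5: exists -> forall <-- alternation
  position 6: forall -> exists <-- alternation
  position 7: exists -> forall <-- alternation
  position 8: forall -> forall
  position 9: forall -> forall
  position 10: forall -> exists <-- alternation
  position 11: exists -> forall <-- alternation
  position 12: forall -> exists <-- alternation
  position 13: exists -> forall <-- alternation
  position 14: forall -> exists <-- alternation
  position 15: exists -> forall <-- alternation
  position 16: forall -> forall
  position 17: forall -> exists <-- alternation
  position 18: exists -> forall <-- alternation
  position 19: forall -> forall
Total alternations = 13

13


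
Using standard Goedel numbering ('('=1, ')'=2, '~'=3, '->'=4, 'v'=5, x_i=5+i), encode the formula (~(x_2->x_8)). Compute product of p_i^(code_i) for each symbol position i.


Formula: (~(x_2->x_8))
Symbol codes: [1, 3, 1, 7, 4, 13, 2, 2]
Primes: [2, 3, 5, 7, 11, 13, 17, 19]
p_1^1 = 2^1 = 2
p_2^3 = 3^3 = 27
p_3^1 = 5^1 = 5
p_4^7 = 7^7 = 823543
p_5^4 = 11^4 = 14641
p_6^13 = 13^13 = 302875106592253
p_7^2 = 17^2 = 289
p_8^2 = 19^2 = 361
Product = 102870158631837753189986313731370

102870158631837753189986313731370


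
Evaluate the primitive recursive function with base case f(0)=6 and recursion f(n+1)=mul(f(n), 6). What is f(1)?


f(0) = 6
f(1) = mul(f(0), 6) = mul(6, 6) = 36


36


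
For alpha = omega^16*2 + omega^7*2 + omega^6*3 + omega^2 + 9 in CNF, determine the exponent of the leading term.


CNF: omega^16*2 + omega^7*2 + omega^6*3 + omega^2 + 9
The leading term is omega^16*2, which has exponent 16.

16


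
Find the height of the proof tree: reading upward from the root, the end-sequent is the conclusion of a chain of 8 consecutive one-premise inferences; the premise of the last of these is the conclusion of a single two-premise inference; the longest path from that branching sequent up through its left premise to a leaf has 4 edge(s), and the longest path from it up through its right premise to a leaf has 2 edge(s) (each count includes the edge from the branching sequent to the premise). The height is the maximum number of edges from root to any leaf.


Longest path through the left premise: 4 edges (measured from the branching sequent)
Longest path through the right premise: 2 edges
Height of the subtree rooted at the branching sequent: max(4, 2) = 4
The branching sequent sits 8 edges above the root (the chain of one-premise inferences), so height = 4 + 8 = 12

12


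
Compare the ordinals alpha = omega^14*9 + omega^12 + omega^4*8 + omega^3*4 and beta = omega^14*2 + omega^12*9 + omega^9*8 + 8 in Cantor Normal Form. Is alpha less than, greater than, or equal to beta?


Compare term by term from highest exponent:
alpha = omega^14*9 + omega^12 + omega^4*8 + omega^3*4
beta = omega^14*2 + omega^12*9 + omega^9*8 + 8
Term 1: alpha has omega^14*9, beta has omega^14*2
Term 2: alpha has omega^12*1, beta has omega^12*9
Term 3: alpha has omega^4*8, beta has omega^9*8
Term 4: alpha has omega^3*4, beta has omega^0*8
Result: alpha > beta

alpha > beta


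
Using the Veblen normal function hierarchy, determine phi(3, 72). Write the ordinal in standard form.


phi(3, 72):
phi(3, beta) = eta_beta (the beta-th eta number, fixed point of zeta).
phi(3, 72) = eta_72

eta_72


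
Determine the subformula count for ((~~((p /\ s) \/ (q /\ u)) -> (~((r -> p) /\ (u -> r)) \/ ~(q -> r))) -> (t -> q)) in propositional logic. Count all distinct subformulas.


Formula: ((~~((p /\ s) \/ (q /\ u)) -> (~((r -> p) /\ (u -> r)) \/ ~(q -> r))) -> (t -> q))
Subformulas found:
  1. r
  2. q
  3. u
  4. s
  5. t
  6. p
  7. (p /\ s)
  8. (t -> q)
  9. (r -> p)
  10. (u -> r)
  11. (q /\ u)
  12. (q -> r)
  13. ~(q -> r)
  14. ((p /\ s) \/ (q /\ u))
  15. ((r -> p) /\ (u -> r))
  16. ~((p /\ s) \/ (q /\ u))
  17. ~((r -> p) /\ (u -> r))
  18. ~~((p /\ s) \/ (q /\ u))
  19. (~((r -> p) /\ (u -> r)) \/ ~(q -> r))
  20. (~~((p /\ s) \/ (q /\ u)) -> (~((r -> p) /\ (u -> r)) \/ ~(q -> r)))
  21. ((~~((p /\ s) \/ (q /\ u)) -> (~((r -> p) /\ (u -> r)) \/ ~(q -> r))) -> (t -> q))
Total distinct subformulas = 21

21


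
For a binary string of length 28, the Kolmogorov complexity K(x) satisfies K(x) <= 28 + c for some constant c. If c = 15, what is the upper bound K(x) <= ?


K(x) <= |x| + c = 28 + 15 = 43

43


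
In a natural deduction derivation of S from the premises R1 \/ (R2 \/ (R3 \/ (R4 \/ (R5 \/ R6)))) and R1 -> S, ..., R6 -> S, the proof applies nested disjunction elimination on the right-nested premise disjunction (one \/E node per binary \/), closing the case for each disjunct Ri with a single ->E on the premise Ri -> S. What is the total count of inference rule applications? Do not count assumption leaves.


The premise R1 \/ (R2 \/ (R3 \/ (R4 \/ (R5 \/ R6)))) contains 6 disjuncts, hence 5 binary \/ connectives.
- Each binary \/ is eliminated once: 5 \/E nodes.
- Each of the 6 cases Ri derives S by one ->E with Ri -> S: 6 ->E nodes.
Total = 5 + 6 = 11

11


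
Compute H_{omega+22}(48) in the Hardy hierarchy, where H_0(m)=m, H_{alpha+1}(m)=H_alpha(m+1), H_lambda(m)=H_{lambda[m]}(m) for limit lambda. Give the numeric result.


H_{omega+22}(48):
Unwind the 22 successor steps: H_{omega+22}(48) = H_omega(48+22) = H_omega(70).
H_omega(m) = H_m(m) = m + m = 2m.
Result = 2 * 70 = 140

140


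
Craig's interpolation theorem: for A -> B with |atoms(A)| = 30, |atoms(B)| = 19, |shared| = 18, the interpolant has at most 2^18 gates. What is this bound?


Shared atoms = 18
Craig interpolant size bound = 2^18
= 262144

262144


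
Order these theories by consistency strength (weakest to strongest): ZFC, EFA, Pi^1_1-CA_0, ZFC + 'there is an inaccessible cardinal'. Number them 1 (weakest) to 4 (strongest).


Ordering by consistency strength:
1. EFA
2. Pi^1_1-CA_0
3. ZFC
4. ZFC + 'there is an inaccessible cardinal'


ZFC=3, EFA=1, Pi^1_1-CA_0=2, ZFC + 'there is an inaccessible cardinal'=4


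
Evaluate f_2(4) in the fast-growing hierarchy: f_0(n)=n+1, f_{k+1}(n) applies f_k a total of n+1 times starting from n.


f_2(4) = f_1^5(4)
f_1(m) = 2m + 1.
Iterating: f_1^k(n) = 2^k*(n+1) - 1.
f_2(4) = 2^5*(4+1) - 1 = 32*5 - 1 = 159

159


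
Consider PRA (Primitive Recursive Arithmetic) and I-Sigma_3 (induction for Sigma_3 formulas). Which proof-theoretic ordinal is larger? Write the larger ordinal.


Proof-theoretic ordinal of PRA (Primitive Recursive Arithmetic): omega^omega
Proof-theoretic ordinal of I-Sigma_3 (induction for Sigma_3 formulas): omega^(omega^(omega^omega))
Comparing: omega^omega < omega^(omega^(omega^omega)).
The larger ordinal is omega^(omega^(omega^omega)) (from I-Sigma_3 (induction for Sigma_3 formulas)).

omega^(omega^(omega^omega))


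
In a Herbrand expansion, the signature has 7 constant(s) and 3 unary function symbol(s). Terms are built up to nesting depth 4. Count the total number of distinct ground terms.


Herbrand terms by depth:
Depth 0: 7 constants
Depth 1: 21 new terms (running total: 28)
Depth 2: 63 new terms (running total: 91)
Depth 3: 189 new terms (running total: 280)
Depth 4: 567 new terms (running total: 847)
Total distinct ground terms = 847

847


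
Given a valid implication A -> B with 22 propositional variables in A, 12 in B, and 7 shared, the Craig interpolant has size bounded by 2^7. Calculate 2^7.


Shared atoms = 7
Craig interpolant size bound = 2^7
= 128

128


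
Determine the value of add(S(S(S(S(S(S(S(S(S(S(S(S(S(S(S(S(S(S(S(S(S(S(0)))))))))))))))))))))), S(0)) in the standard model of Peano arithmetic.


add(S^22(0), S^1(0)):
S^22(0) = 22
S^1(0) = 1
22 + 1 = 23

23


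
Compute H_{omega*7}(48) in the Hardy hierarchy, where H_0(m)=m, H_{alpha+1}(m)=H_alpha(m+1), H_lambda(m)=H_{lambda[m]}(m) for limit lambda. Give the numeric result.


H_{omega*7}(48):
For the Hardy hierarchy, H_{omega*k}(n) = 2^k * n.
2^7 = 128.
128 * 48 = 6144

6144


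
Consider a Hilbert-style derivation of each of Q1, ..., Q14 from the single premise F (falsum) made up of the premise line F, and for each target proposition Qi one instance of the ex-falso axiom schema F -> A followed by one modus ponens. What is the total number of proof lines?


Ex falso, line by line:
- 1 premise line (F)
- 14 targets, each needing 1 axiom instance (F -> Qi) + 1 MP = 2 lines: 2 * 14 = 28
Total = 1 + 28 = 29 lines.

29


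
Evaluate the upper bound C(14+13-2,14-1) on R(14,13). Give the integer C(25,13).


R(14,13) <= C(14+13-2, 14-1) = C(25, 13)
C(25, 13) = 25! / (13! * 12!)
= 5200300

5200300


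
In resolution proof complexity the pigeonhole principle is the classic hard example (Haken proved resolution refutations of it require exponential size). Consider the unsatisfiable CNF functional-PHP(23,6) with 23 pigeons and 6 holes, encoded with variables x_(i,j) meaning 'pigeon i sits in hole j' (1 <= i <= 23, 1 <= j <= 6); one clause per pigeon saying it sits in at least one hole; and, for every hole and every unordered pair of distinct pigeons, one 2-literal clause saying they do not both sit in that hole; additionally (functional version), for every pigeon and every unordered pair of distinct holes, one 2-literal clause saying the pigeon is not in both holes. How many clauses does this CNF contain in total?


functional-PHP(23,6): 23 pigeons, 6 holes, 23*6 = 138 variables.
- pigeon clauses: one per pigeon -> 23 clauses
- hole clauses: 6 holes * C(23,2) = 6 * 253 -> 1518 clauses
- functional clauses: 23 pigeons * C(6,2) = 23 * 15 -> 345 clauses
Total clauses = 23 + 1518 + 345 = 1886

1886


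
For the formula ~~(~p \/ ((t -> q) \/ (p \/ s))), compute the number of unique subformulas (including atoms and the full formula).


Formula: ~~(~p \/ ((t -> q) \/ (p \/ s)))
Subformulas found:
  1. q
  2. s
  3. t
  4. p
  5. ~p
  6. (t -> q)
  7. (p \/ s)
  8. ((t -> q) \/ (p \/ s))
  9. (~p \/ ((t -> q) \/ (p \/ s)))
  10. ~(~p \/ ((t -> q) \/ (p \/ s)))
  11. ~~(~p \/ ((t -> q) \/ (p \/ s)))
Total distinct subformulas = 11

11


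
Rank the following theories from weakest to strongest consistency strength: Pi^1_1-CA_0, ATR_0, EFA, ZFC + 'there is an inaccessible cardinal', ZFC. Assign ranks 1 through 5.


Ordering by consistency strength:
1. EFA
2. ATR_0
3. Pi^1_1-CA_0
4. ZFC
5. ZFC + 'there is an inaccessible cardinal'


Pi^1_1-CA_0=3, ATR_0=2, EFA=1, ZFC + 'there is an inaccessible cardinal'=5, ZFC=4


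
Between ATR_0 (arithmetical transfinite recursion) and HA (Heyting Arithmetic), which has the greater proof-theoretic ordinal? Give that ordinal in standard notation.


Proof-theoretic ordinal of ATR_0 (arithmetical transfinite recursion): Gamma_0
Proof-theoretic ordinal of HA (Heyting Arithmetic): epsilon_0
Comparing: epsilon_0 < Gamma_0.
The larger ordinal is Gamma_0 (from ATR_0 (arithmetical transfinite recursion)).

Gamma_0


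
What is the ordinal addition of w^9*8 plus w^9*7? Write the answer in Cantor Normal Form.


Ordinal addition w^9*8 + w^9*7:
Both terms have the same exponent 9.
w^e*c + w^e*d = w^e*(c+d).
Result = w^9*(8+7) = w^9*15

w^9*15


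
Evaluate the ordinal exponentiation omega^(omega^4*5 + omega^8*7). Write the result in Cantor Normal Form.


omega^(omega^4*5 + omega^8*7):
In ordinal addition a term is absorbed by a following term of strictly larger exponent: 4 < 8, so omega^4*5 + omega^8*7 = omega^8*7.
omega raised to a CNF ordinal is a single CNF term: Result = omega^(omega^8*7)

omega^(omega^8*7)


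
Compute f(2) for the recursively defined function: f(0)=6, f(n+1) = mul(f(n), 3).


f(0) = 6
f(1) = mul(f(0), 3) = mul(6, 3) = 18
f(2) = mul(f(1), 3) = mul(18, 3) = 54


54


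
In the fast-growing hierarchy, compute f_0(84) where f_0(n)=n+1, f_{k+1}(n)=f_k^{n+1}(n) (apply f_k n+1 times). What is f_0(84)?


f_0(84) = 84 + 1 = 85

85


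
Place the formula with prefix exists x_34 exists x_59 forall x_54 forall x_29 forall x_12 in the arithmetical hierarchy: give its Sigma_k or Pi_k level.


Leading quantifier is exists, so the class is Sigma.
Number of quantifier blocks = alternations + 1 = 1 + 1 = 2.
Classification: Sigma_2

Sigma_2


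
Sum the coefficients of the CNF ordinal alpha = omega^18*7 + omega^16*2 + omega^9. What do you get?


CNF: omega^18*7 + omega^16*2 + omega^9
Coefficients: 7 + 2 + 1 = 10

10


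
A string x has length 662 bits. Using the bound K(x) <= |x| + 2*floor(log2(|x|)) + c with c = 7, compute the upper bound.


floor(log2(662)) = 9
2 * 9 = 18
K(x) <= 662 + 18 + 7 = 687

687


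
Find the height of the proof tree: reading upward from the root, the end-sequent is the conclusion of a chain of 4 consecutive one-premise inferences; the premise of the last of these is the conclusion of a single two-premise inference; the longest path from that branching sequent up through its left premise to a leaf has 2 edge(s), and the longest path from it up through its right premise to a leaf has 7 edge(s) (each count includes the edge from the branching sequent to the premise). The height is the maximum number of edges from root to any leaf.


Longest path through the left premise: 2 edges (measured from the branching sequent)
Longest path through the right premise: 7 edges
Height of the subtree rooted at the branching sequent: max(2, 7) = 7
The branching sequent sits 4 edges above the root (the chain of one-premise inferences), so height = 7 + 4 = 11

11


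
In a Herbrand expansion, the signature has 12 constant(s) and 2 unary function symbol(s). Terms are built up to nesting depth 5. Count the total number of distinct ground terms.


Herbrand terms by depth:
Depth 0: 12 constants
Depth 1: 24 new terms (running total: 36)
Depth 2: 48 new terms (running total: 84)
Depth 3: 96 new terms (running total: 180)
Depth 4: 192 new terms (running total: 372)
Depth 5: 384 new terms (running total: 756)
Total distinct ground terms = 756

756


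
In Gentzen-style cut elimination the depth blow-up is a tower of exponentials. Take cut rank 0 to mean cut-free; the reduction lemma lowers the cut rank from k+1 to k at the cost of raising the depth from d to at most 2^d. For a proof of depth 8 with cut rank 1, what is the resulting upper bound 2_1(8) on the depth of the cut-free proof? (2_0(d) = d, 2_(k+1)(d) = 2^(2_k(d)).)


Each rank reduction sends depth d to at most 2^d; cut rank r needs r reductions.
2_0(8) = 8
2_1(8) = 2^8 = 256
Cut-free depth bound = 256

256


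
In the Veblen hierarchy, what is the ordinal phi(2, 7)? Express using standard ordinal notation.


phi(2, 7):
phi(2, beta) = zeta_beta (the beta-th zeta number, fixed point of epsilon).
phi(2, 7) = zeta_7

zeta_7


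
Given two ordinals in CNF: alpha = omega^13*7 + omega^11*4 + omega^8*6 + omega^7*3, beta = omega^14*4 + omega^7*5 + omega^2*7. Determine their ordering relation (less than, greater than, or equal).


Compare term by term from highest exponent:
alpha = omega^13*7 + omega^11*4 + omega^8*6 + omega^7*3
beta = omega^14*4 + omega^7*5 + omega^2*7
Term 1: alpha has omega^13*7, beta has omega^14*4
Term 2: alpha has omega^11*4, beta has omega^7*5
Term 3: alpha has omega^8*6, beta has omega^2*7
Term 4: alpha has omega^7*3, beta has omega^0*0
Result: alpha < beta

alpha < beta


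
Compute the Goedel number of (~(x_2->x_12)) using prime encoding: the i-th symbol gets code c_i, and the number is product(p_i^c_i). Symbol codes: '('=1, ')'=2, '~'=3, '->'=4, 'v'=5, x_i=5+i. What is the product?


Formula: (~(x_2->x_12))
Symbol codes: [1, 3, 1, 7, 4, 17, 2, 2]
Primes: [2, 3, 5, 7, 11, 13, 17, 19]
p_1^1 = 2^1 = 2
p_2^3 = 3^3 = 27
p_3^1 = 5^1 = 5
p_4^7 = 7^7 = 823543
p_5^4 = 11^4 = 14641
p_6^17 = 13^17 = 8650415919381337933
p_7^2 = 17^2 = 289
p_8^2 = 19^2 = 361
Product = 2938074600683918068859199106481658570

2938074600683918068859199106481658570


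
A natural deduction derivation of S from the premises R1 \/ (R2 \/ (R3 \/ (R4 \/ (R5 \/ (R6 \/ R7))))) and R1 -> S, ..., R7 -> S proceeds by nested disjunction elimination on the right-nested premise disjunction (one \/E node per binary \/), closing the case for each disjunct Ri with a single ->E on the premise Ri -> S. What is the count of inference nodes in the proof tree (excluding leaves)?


The premise R1 \/ (R2 \/ (R3 \/ (R4 \/ (R5 \/ (R6 \/ R7))))) contains 7 disjuncts, hence 6 binary \/ connectives.
- Each binary \/ is eliminated once: 6 \/E nodes.
- Each of the 7 cases Ri derives S by one ->E with Ri -> S: 7 ->E nodes.
Total = 6 + 7 = 13

13


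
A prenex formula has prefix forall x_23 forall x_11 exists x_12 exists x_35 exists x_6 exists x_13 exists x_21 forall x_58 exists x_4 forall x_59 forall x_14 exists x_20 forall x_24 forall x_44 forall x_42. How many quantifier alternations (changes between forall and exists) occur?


Walk the prefix and count type changes:
  position 1: forall -> forall
  position 2: forall -> exists <-- alternation
  position 3: exists -> exists
  position 4: exists -> exists
  position 5: exists -> exists
  position 6: exists -> exists
  position 7: exists -> forall <-- alternation
  position 8: forall -> exists <-- alternation
  position 9: exists -> forall <-- alternation
  position 10: forall -> forall
  position 11: forall -> exists <-- alternation
  position 12: exists -> forall <-- alternation
  position 13: forall -> forall
  position 14: forall -> forall
Total alternations = 6

6


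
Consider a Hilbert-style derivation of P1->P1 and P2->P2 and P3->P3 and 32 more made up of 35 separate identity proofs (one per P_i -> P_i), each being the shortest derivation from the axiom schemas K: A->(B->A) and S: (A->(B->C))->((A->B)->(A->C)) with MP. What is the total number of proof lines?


The shortest proof of A->A from K and S in the Hilbert calculus has exactly 5 lines:
(1) K instance A->((A->A)->A), (2) S instance, (3) MP on 1,2, (4) K instance A->(A->A), (5) MP on 3,4.
For 35 independent identities: 35 * 5 = 175 lines total.

175


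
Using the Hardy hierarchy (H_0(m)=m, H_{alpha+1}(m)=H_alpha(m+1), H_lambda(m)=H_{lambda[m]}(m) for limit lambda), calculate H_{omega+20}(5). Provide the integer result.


H_{omega+20}(5):
Unwind the 20 successor steps: H_{omega+20}(5) = H_omega(5+20) = H_omega(25).
H_omega(m) = H_m(m) = m + m = 2m.
Result = 2 * 25 = 50

50


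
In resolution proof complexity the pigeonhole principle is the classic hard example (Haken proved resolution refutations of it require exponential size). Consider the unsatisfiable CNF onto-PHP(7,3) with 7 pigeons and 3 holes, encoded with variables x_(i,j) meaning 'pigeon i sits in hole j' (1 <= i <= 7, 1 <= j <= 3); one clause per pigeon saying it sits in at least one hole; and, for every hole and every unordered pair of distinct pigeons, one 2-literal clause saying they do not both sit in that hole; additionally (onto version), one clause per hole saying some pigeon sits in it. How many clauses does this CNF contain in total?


onto-PHP(7,3): 7 pigeons, 3 holes, 7*3 = 21 variables.
- pigeon clauses: one per pigeon -> 7 clauses
- hole clauses: 3 holes * C(7,2) = 3 * 21 -> 63 clauses
- onto clauses: one per hole -> 3 clauses
Total clauses = 7 + 63 + 3 = 73

73


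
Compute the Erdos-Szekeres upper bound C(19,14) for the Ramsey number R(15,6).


R(15,6) <= C(15+6-2, 15-1) = C(19, 14)
C(19, 14) = 19! / (14! * 5!)
= 11628

11628


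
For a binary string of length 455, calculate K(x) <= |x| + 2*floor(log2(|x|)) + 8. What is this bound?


floor(log2(455)) = 8
2 * 8 = 16
K(x) <= 455 + 16 + 8 = 479

479


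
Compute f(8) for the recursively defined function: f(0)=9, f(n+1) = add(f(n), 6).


f(0) = 9
f(1) = add(f(0), 6) = add(9, 6) = 15
f(2) = add(f(1), 6) = add(15, 6) = 21
f(3) = add(f(2), 6) = add(21, 6) = 27
f(4) = add(f(3), 6) = add(27, 6) = 33
f(5) = add(f(4), 6) = add(33, 6) = 39
f(6) = add(f(5), 6) = add(39, 6) = 45
f(7) = add(f(6), 6) = add(45, 6) = 51
f(8) = add(f(7), 6) = add(51, 6) = 57


57


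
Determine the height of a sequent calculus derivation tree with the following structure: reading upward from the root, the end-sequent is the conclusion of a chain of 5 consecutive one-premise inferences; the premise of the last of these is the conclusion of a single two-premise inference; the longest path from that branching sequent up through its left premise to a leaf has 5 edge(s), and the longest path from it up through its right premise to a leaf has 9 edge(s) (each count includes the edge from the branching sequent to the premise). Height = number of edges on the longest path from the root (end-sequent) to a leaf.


Longest path through the left premise: 5 edges (measured from the branching sequent)
Longest path through the right premise: 9 edges
Height of the subtree rooted at the branching sequent: max(5, 9) = 9
The branching sequent sits 5 edges above the root (the chain of one-premise inferences), so height = 9 + 5 = 14

14


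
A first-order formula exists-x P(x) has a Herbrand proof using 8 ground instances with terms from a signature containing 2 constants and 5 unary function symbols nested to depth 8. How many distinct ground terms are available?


Herbrand terms by depth:
Depth 0: 2 constants
Depth 1: 10 new terms (running total: 12)
Depth 2: 50 new terms (running total: 62)
Depth 3: 250 new terms (running total: 312)
Depth 4: 1250 new terms (running total: 1562)
Depth 5: 6250 new terms (running total: 7812)
Depth 6: 31250 new terms (running total: 39062)
Depth 7: 156250 new terms (running total: 195312)
Depth 8: 781250 new terms (running total: 976562)
Total distinct ground terms = 976562

976562


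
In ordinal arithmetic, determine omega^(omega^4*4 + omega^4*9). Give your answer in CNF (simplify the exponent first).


omega^(omega^4*4 + omega^4*9):
Both terms of the exponent have the same exponent 4, so they merge: omega^4*4 + omega^4*9 = omega^4*(4+9) = omega^4*13.
omega raised to a CNF ordinal is a single CNF term: Result = omega^(omega^4*13)

omega^(omega^4*13)


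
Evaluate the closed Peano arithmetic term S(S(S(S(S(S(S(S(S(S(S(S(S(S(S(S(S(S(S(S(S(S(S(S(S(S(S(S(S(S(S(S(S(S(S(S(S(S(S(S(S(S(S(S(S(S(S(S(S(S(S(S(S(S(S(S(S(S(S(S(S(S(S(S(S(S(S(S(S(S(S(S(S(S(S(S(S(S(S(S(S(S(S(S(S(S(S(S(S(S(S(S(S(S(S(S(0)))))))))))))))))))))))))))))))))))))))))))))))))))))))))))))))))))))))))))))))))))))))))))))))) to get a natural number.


Counting successors applied to 0:
96 applications of S to 0 = 96

96


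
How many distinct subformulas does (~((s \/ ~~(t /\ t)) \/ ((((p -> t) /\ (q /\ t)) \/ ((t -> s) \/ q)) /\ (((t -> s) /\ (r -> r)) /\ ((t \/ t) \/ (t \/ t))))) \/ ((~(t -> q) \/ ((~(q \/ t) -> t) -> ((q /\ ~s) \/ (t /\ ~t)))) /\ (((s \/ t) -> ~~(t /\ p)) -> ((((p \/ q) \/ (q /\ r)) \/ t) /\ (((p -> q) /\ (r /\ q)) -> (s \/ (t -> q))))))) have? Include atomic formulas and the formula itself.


Formula: (~((s \/ ~~(t /\ t)) \/ ((((p -> t) /\ (q /\ t)) \/ ((t -> s) \/ q)) /\ (((t -> s) /\ (r -> r)) /\ ((t \/ t) \/ (t \/ t))))) \/ ((~(t -> q) \/ ((~(q \/ t) -> t) -> ((q /\ ~s) \/ (t /\ ~t)))) /\ (((s \/ t) -> ~~(t /\ p)) -> ((((p \/ q) \/ (q /\ r)) \/ t) /\ (((p -> q) /\ (r /\ q)) -> (s \/ (t -> q)))))))
Subformulas found:
  1. r
  2. p
  3. q
  4. s
  5. t
  6. ~t
  7. ~s
  8. (t -> q)
  9. (t \/ t)
  10. (q \/ t)
  11. (t -> s)
  12. (q /\ t)
  13. (r -> r)
  14. (s \/ t)
  15. (p -> q)
  16. (q /\ r)
  17. (t /\ t)
  18. (r /\ q)
  19. (p -> t)
  20. (p \/ q)
  21. (t /\ p)
  22. ~(t /\ p)
  23. (t /\ ~t)
  24. ~(t -> q)
  25. ~(t /\ t)
  26. ~(q \/ t)
  27. (q /\ ~s)
  28. ~~(t /\ t)
  29. ~~(t /\ p)
  30. ((t -> s) \/ q)
  31. (s \/ (t -> q))
  32. (~(q \/ t) -> t)
  33. (s \/ ~~(t /\ t))
  34. ((t -> s) /\ (r -> r))
  35. ((p \/ q) \/ (q /\ r))
  36. ((p -> t) /\ (q /\ t))
  37. ((t \/ t) \/ (t \/ t))
  38. ((p -> q) /\ (r /\ q))
  39. ((q /\ ~s) \/ (t /\ ~t))
  40. ((s \/ t) -> ~~(t /\ p))
  41. (((p \/ q) \/ (q /\ r)) \/ t)
  42. (((p -> q) /\ (r /\ q)) -> (s \/ (t -> q)))
  43. (((p -> t) /\ (q /\ t)) \/ ((t -> s) \/ q))
  44. ((~(q \/ t) -> t) -> ((q /\ ~s) \/ (t /\ ~t)))
  45. (((t -> s) /\ (r -> r)) /\ ((t \/ t) \/ (t \/ t)))
  46. (~(t -> q) \/ ((~(q \/ t) -> t) -> ((q /\ ~s) \/ (t /\ ~t))))
  47. ((((p \/ q) \/ (q /\ r)) \/ t) /\ (((p -> q) /\ (r /\ q)) -> (s \/ (t -> q))))
  48. ((((p -> t) /\ (q /\ t)) \/ ((t -> s) \/ q)) /\ (((t -> s) /\ (r -> r)) /\ ((t \/ t) \/ (t \/ t))))
  49. (((s \/ t) -> ~~(t /\ p)) -> ((((p \/ q) \/ (q /\ r)) \/ t) /\ (((p -> q) /\ (r /\ q)) -> (s \/ (t -> q)))))
  50. ((s \/ ~~(t /\ t)) \/ ((((p -> t) /\ (q /\ t)) \/ ((t -> s) \/ q)) /\ (((t -> s) /\ (r -> r)) /\ ((t \/ t) \/ (t \/ t)))))
  51. ~((s \/ ~~(t /\ t)) \/ ((((p -> t) /\ (q /\ t)) \/ ((t -> s) \/ q)) /\ (((t -> s) /\ (r -> r)) /\ ((t \/ t) \/ (t \/ t)))))
  52. ((~(t -> q) \/ ((~(q \/ t) -> t) -> ((q /\ ~s) \/ (t /\ ~t)))) /\ (((s \/ t) -> ~~(t /\ p)) -> ((((p \/ q) \/ (q /\ r)) \/ t) /\ (((p -> q) /\ (r /\ q)) -> (s \/ (t -> q))))))
  53. (~((s \/ ~~(t /\ t)) \/ ((((p -> t) /\ (q /\ t)) \/ ((t -> s) \/ q)) /\ (((t -> s) /\ (r -> r)) /\ ((t \/ t) \/ (t \/ t))))) \/ ((~(t -> q) \/ ((~(q \/ t) -> t) -> ((q /\ ~s) \/ (t /\ ~t)))) /\ (((s \/ t) -> ~~(t /\ p)) -> ((((p \/ q) \/ (q /\ r)) \/ t) /\ (((p -> q) /\ (r /\ q)) -> (s \/ (t -> q)))))))
Total distinct subformulas = 53

53


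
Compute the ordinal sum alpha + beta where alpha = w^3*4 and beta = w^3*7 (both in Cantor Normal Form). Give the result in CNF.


Ordinal addition w^3*4 + w^3*7:
Both terms have the same exponent 3.
w^e*c + w^e*d = w^e*(c+d).
Result = w^3*(4+7) = w^3*11

w^3*11


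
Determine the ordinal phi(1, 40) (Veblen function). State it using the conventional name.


phi(1, 40):
phi(1, beta) = epsilon_beta (the beta-th epsilon number).
phi(1, 40) = epsilon_40

epsilon_40


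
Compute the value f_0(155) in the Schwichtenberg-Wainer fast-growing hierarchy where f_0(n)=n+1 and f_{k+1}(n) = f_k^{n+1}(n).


f_0(155) = 155 + 1 = 156

156


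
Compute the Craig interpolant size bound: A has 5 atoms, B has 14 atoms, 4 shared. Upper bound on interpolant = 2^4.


Shared atoms = 4
Craig interpolant size bound = 2^4
= 16

16


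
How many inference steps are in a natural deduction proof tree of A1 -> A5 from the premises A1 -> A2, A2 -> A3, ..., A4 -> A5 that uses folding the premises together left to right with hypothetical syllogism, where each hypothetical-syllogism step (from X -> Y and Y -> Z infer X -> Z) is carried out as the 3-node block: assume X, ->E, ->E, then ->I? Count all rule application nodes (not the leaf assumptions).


There are 4 premises in the chain. The first HS step combines premises 1 and 2; each further premise needs one more HS step.
So 4 premises require 4 - 1 = 3 hypothetical-syllogism steps.
Each HS step uses 3 inference nodes (->E, ->E, ->I).
3 * 3 = 9 total inference nodes.

9


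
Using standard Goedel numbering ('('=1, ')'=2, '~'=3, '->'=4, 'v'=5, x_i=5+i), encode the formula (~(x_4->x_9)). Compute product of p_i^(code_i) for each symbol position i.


Formula: (~(x_4->x_9))
Symbol codes: [1, 3, 1, 9, 4, 14, 2, 2]
Primes: [2, 3, 5, 7, 11, 13, 17, 19]
p_1^1 = 2^1 = 2
p_2^3 = 3^3 = 27
p_3^1 = 5^1 = 5
p_4^9 = 7^9 = 40353607
p_5^4 = 11^4 = 14641
p_6^14 = 13^14 = 3937376385699289
p_7^2 = 17^2 = 289
p_8^2 = 19^2 = 361
Product = 65528291048480648782021281846882690

65528291048480648782021281846882690


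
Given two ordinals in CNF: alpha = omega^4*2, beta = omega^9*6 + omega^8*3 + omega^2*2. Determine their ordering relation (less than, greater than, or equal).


Compare term by term from highest exponent:
alpha = omega^4*2
beta = omega^9*6 + omega^8*3 + omega^2*2
Term 1: alpha has omega^4*2, beta has omega^9*6
Term 2: alpha has omega^0*0, beta has omega^8*3
Term 3: alpha has omega^0*0, beta has omega^2*2
Result: alpha < beta

alpha < beta


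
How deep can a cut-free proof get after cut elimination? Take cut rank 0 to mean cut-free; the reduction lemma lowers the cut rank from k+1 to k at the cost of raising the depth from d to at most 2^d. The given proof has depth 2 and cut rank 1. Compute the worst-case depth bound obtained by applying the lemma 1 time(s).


Each rank reduction sends depth d to at most 2^d; cut rank r needs r reductions.
2_0(2) = 2
2_1(2) = 2^2 = 4
Cut-free depth bound = 4

4


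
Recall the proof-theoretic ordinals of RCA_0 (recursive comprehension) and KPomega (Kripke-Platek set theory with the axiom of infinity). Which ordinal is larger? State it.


Proof-theoretic ordinal of RCA_0 (recursive comprehension): omega^omega
Proof-theoretic ordinal of KPomega (Kripke-Platek set theory with the axiom of infinity): psi_0(epsilon_{Omega+1})
Comparing: omega^omega < psi_0(epsilon_{Omega+1}).
The larger ordinal is psi_0(epsilon_{Omega+1}) (from KPomega (Kripke-Platek set theory with the axiom of infinity)).

psi_0(epsilon_{Omega+1})


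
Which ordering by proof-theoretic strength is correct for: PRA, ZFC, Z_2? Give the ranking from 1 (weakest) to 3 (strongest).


Ordering by consistency strength:
1. PRA
2. Z_2
3. ZFC


PRA=1, ZFC=3, Z_2=2


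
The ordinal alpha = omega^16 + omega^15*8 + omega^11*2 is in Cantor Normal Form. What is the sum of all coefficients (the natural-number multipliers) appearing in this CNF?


CNF: omega^16 + omega^15*8 + omega^11*2
Coefficients: 1 + 8 + 2 = 11

11


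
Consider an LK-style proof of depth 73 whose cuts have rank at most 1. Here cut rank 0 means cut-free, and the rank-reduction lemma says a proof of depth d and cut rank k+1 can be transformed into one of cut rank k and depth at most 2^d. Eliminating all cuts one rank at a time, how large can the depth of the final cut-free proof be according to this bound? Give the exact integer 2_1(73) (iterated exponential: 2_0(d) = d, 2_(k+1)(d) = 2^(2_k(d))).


Each rank reduction sends depth d to at most 2^d; cut rank r needs r reductions.
2_0(73) = 73
2_1(73) = 2^73 = 9444732965739290427392
Cut-free depth bound = 9444732965739290427392

9444732965739290427392


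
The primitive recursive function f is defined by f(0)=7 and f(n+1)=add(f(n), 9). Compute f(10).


f(0) = 7
f(1) = add(f(0), 9) = add(7, 9) = 16
f(2) = add(f(1), 9) = add(16, 9) = 25
f(3) = add(f(2), 9) = add(25, 9) = 34
f(4) = add(f(3), 9) = add(34, 9) = 43
f(5) = add(f(4), 9) = add(43, 9) = 52
f(6) = add(f(5), 9) = add(52, 9) = 61
f(7) = add(f(6), 9) = add(61, 9) = 70
f(8) = add(f(7), 9) = add(70, 9) = 79
f(9) = add(f(8), 9) = add(79, 9) = 88
f(10) = add(f(9), 9) = add(88, 9) = 97


97


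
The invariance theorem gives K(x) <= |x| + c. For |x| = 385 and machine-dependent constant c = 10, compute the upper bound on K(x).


K(x) <= |x| + c = 385 + 10 = 395

395


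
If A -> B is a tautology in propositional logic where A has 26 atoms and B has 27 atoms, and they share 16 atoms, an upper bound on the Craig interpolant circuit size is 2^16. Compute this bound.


Shared atoms = 16
Craig interpolant size bound = 2^16
= 65536

65536


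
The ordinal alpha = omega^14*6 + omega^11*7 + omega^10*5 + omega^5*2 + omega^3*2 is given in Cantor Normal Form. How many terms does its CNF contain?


CNF: omega^14*6 + omega^11*7 + omega^10*5 + omega^5*2 + omega^3*2
Count the summands separated by '+':
  term 1: omega^14*6
  term 2: omega^11*7
  term 3: omega^10*5
  term 4: omega^5*2
  term 5: omega^3*2
Total terms = 5

5


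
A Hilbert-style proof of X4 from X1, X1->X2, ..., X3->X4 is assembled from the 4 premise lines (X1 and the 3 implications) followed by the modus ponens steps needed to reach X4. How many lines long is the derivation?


We have 4 premise lines: X1 and 3 implications.
Each implication is detached once by MP, giving 3 MP lines.
4 premise lines + 3 MP lines = 7 total lines.

7


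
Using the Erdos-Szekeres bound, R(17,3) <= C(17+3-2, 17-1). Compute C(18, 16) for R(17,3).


R(17,3) <= C(17+3-2, 17-1) = C(18, 16)
C(18, 16) = 18! / (16! * 2!)
= 153

153


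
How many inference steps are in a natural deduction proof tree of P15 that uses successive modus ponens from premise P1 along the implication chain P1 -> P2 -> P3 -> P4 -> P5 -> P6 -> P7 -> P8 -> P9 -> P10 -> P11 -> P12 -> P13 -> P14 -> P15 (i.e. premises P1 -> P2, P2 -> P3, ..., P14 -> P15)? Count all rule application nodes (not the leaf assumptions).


We have a chain: P1 -> P2 -> P3 -> P4 -> P5 -> P6 -> P7 -> P8 -> P9 -> P10 -> P11 -> P12 -> P13 -> P14 -> P15.
Each modus ponens application produces the next variable.
The chain has 15 propositions, so 15-1 = 14 modus ponens steps.
Total inference nodes = 14

14


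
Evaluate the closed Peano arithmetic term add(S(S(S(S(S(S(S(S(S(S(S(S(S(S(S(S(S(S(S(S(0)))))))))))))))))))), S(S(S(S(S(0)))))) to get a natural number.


add(S^20(0), S^5(0)):
S^20(0) = 20
S^5(0) = 5
20 + 5 = 25

25


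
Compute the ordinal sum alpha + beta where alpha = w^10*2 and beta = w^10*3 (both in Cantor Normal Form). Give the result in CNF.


Ordinal addition w^10*2 + w^10*3:
Both terms have the same exponent 10.
w^e*c + w^e*d = w^e*(c+d).
Result = w^10*(2+3) = w^10*5

w^10*5


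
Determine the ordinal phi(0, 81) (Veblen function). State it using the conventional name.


phi(0, 81):
phi(0, beta) = omega^beta by definition.
phi(0, 81) = omega^81

omega^81


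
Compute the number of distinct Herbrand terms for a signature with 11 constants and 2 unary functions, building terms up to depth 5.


Herbrand terms by depth:
Depth 0: 11 constants
Depth 1: 22 new terms (running total: 33)
Depth 2: 44 new terms (running total: 77)
Depth 3: 88 new terms (running total: 165)
Depth 4: 176 new terms (running total: 341)
Depth 5: 352 new terms (running total: 693)
Total distinct ground terms = 693

693
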